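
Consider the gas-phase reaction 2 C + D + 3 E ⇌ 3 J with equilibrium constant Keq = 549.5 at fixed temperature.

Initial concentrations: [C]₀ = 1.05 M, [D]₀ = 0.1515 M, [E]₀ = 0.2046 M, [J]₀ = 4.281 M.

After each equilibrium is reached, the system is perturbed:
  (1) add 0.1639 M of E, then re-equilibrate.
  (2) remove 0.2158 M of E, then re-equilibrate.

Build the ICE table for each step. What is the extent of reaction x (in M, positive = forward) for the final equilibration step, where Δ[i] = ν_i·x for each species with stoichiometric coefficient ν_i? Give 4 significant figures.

x = -0.04419 M

Q₀ = 5.4844e+04 vs Keq = 549.5 ⇒ Q>K, reverse
Step 1:
                    C           D           E           J
  init           1.05      0.1515      0.2046       4.281
  Δ            0.2645      0.1323      0.3968     -0.3968
  eq            1.315      0.2838      0.6014       3.884
  solve Keq expr → x = -0.1323; check Q = 549.5
Then add 0.1639 M of E.
Step 2:
                    C           D           E           J
  init          1.315      0.2838      0.7653       3.884
  Δ          -0.06646    -0.03323    -0.09969     0.09969
  eq            1.248      0.2505      0.6656       3.984
  solve Keq expr → x = 0.03323; check Q = 549.5
Then remove 0.2158 M of E.
Step 3:
                    C           D           E           J
  init          1.248      0.2505      0.4498       3.984
  Δ           0.08838     0.04419      0.1326     -0.1326
  eq            1.336      0.2947      0.5824       3.851
  solve Keq expr → x = -0.04419; check Q = 549.5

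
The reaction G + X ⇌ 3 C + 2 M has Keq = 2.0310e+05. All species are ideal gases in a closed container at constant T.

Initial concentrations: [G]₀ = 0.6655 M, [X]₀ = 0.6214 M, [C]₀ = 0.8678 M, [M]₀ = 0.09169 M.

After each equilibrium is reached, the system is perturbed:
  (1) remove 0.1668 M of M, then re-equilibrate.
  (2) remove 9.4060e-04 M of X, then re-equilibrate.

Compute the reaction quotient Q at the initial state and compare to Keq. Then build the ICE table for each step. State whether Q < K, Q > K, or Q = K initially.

Q₀ = 0.01329 vs Keq = 2.0310e+05 ⇒ Q<K, forward
Step 1:
                  G         X         C         M
  Initial    0.6655    0.6214    0.8678   0.09169
  Change    -0.6177   -0.6177     1.853     1.235
  Equil     0.04776  0.003658     2.721     1.327
  solve Keq expr → x = 0.6177; check Q = 2.0310e+05
Then remove 0.1668 M of M.
Step 2:
                  G         X         C         M
  Initial   0.04776  0.003658     2.721      1.16
  Change  -7.9884e-04 -7.9884e-04  0.002397  0.001598
  Equil     0.04696   0.00286     2.723     1.162
  solve Keq expr → x = 7.9884e-04; check Q = 2.0310e+05
Then remove 9.4060e-04 M of X.
Step 3:
                  G         X         C         M
  Initial   0.04696  0.001919     2.723     1.162
  Change  8.7199e-04 8.7199e-04 -0.002616 -0.001744
  Equil     0.04783  0.002791     2.721      1.16
  solve Keq expr → x = -8.7199e-04; check Q = 2.0310e+05

Q₀ = 0.01329; Q < K (proceeds forward)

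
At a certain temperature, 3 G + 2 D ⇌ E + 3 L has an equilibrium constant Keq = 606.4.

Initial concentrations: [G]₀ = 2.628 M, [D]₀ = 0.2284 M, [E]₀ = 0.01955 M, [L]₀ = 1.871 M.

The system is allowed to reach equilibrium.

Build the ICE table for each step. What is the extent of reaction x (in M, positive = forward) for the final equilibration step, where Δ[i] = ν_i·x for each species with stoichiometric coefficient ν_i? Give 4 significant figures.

x = 0.1075 M

Q₀ = 0.1352 vs Keq = 606.4 ⇒ Q<K, forward
Step 1:
                  G         D         E         L
  I           2.628    0.2284   0.01955     1.871
  C         -0.3225    -0.215    0.1075    0.3225
  E           2.306   0.01343     0.127     2.193
  solve Keq expr → x = 0.1075; check Q = 606.4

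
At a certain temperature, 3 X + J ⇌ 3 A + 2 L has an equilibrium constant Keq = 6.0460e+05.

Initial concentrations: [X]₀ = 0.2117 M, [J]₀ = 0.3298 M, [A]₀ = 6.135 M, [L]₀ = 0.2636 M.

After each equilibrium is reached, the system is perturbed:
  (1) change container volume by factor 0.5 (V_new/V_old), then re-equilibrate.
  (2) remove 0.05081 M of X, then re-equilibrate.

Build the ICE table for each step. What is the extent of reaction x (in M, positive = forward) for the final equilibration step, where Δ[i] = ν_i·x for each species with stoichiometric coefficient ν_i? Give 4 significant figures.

Q₀ = 5128 vs Keq = 6.0460e+05 ⇒ Q<K, forward
Step 1:
                  X         J         A         L
  init       0.2117    0.3298     6.135    0.2636
  Δ         -0.1535  -0.05115    0.1535    0.1023
  eq        0.05825    0.2786     6.288    0.3659
  solve Keq expr → x = 0.05115; check Q = 6.0460e+05
Then change container volume by factor 0.5 (V_new/V_old).
Step 2:
                  X         J         A         L
  init       0.1165    0.5573     12.58    0.7318
  Δ         0.02681  0.008937  -0.02681  -0.01787
  eq         0.1433    0.5662     12.55    0.7139
  solve Keq expr → x = -0.008937; check Q = 6.0460e+05
Then remove 0.05081 M of X.
Step 3:
                  X         J         A         L
  init       0.0925    0.5662     12.55    0.7139
  Δ         0.04506   0.01502  -0.04506  -0.03004
  eq         0.1376    0.5813     12.51    0.6839
  solve Keq expr → x = -0.01502; check Q = 6.0460e+05

x = -0.01502 M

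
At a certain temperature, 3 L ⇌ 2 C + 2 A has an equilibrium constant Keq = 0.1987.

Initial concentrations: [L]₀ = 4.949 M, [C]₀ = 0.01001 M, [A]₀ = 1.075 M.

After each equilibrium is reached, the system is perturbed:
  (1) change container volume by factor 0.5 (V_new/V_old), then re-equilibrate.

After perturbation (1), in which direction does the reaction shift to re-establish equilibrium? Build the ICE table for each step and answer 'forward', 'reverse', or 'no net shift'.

Direction: reverse

Q₀ = 9.5528e-07 vs Keq = 0.1987 ⇒ Q<K, forward
Step 1:
                    L           C           A
  init          4.949     0.01001       1.075
  Δ            -1.725        1.15        1.15
  eq            3.224        1.16       2.225
  solve Keq expr → x = 0.5749; check Q = 0.1987
Then change container volume by factor 0.5 (V_new/V_old).
Step 2:
                    L           C           A
  init          6.448        2.32        4.45
  Δ            0.5022     -0.3348     -0.3348
  eq            6.951       1.985       4.115
  solve Keq expr → x = -0.1674; check Q = 0.1987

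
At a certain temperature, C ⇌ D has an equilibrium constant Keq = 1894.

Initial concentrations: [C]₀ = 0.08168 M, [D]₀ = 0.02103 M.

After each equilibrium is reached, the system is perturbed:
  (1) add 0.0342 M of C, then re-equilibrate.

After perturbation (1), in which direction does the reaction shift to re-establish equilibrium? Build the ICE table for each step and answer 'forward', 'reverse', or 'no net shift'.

Direction: forward

Q₀ = 0.2575 vs Keq = 1894 ⇒ Q<K, forward
Step 1:
                    C           D
  I           0.08168     0.02103
  C          -0.08163     0.08163
  E        5.4201e-05      0.1027
  solve Keq expr → x = 0.08163; check Q = 1894
Then add 0.0342 M of C.
Step 2:
                    C           D
  I           0.03425      0.1027
  C          -0.03418     0.03418
  E        7.2248e-05      0.1368
  solve Keq expr → x = 0.03418; check Q = 1894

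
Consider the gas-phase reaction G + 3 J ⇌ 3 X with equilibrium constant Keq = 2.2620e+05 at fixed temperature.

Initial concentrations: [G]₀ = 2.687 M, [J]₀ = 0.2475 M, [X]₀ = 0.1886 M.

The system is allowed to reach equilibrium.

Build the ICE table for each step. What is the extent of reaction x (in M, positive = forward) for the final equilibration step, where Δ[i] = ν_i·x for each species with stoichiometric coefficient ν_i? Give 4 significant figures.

x = 0.08079 M

Q₀ = 0.1647 vs Keq = 2.2620e+05 ⇒ Q<K, forward
Step 1:
                   G          J          X
  init         2.687     0.2475     0.1886
  Δ         -0.08079    -0.2424     0.2424
  eq           2.606    0.00514      0.431
  solve Keq expr → x = 0.08079; check Q = 2.2620e+05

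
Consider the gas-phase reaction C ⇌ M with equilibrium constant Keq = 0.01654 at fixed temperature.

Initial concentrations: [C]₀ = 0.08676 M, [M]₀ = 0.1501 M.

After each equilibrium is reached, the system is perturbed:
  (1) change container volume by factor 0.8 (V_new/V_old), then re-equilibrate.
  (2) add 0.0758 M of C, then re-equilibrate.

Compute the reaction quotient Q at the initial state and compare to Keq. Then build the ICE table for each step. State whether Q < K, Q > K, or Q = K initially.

Q₀ = 1.73 vs Keq = 0.01654 ⇒ Q>K, reverse
Step 1:
                   C          M
  init       0.08676     0.1501
  Δ           0.1462    -0.1462
  eq           0.233   0.003854
  solve Keq expr → x = -0.1462; check Q = 0.01654
Then change container volume by factor 0.8 (V_new/V_old).
Step 2:
                   C          M
  init        0.2913   0.004817
  Δ                0          0
  eq          0.2913   0.004817
  solve Keq expr → x = 0; check Q = 0.01654
Then add 0.0758 M of C.
Step 3:
                   C          M
  init        0.3671   0.004817
  Δ        -0.001233   0.001233
  eq          0.3658   0.006051
  solve Keq expr → x = 0.001233; check Q = 0.01654

Q₀ = 1.73; Q > K (proceeds reverse)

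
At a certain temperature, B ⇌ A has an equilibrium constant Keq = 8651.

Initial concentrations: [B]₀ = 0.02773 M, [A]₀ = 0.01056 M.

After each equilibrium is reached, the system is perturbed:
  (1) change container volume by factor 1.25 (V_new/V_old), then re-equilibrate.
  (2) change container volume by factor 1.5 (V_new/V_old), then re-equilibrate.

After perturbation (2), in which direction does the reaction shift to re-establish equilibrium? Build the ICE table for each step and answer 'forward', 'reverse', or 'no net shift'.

Q₀ = 0.3808 vs Keq = 8651 ⇒ Q<K, forward
Step 1:
                   B          A
  init       0.02773    0.01056
  Δ         -0.02773    0.02773
  eq      4.4256e-06    0.03829
  solve Keq expr → x = 0.02773; check Q = 8651
Then change container volume by factor 1.25 (V_new/V_old).
Step 2:
                   B          A
  init    3.5405e-06    0.03063
  Δ                0          0
  eq      3.5405e-06    0.03063
  solve Keq expr → x = 0; check Q = 8651
Then change container volume by factor 1.5 (V_new/V_old).
Step 3:
                   B          A
  init    2.3603e-06    0.02042
  Δ                0          0
  eq      2.3603e-06    0.02042
  solve Keq expr → x = 0; check Q = 8651

Direction: no net shift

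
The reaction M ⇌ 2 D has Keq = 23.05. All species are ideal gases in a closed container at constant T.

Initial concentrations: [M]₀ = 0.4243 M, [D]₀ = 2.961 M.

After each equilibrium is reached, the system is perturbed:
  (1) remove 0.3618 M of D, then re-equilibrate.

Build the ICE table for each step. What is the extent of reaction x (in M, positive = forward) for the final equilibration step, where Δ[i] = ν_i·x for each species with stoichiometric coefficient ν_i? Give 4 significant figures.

Q₀ = 20.66 vs Keq = 23.05 ⇒ Q<K, forward
Step 1:
                  M         D
  I          0.4243     2.961
  C        -0.02892   0.05785
  E          0.3954     3.019
  solve Keq expr → x = 0.02892; check Q = 23.05
Then remove 0.3618 M of D.
Step 2:
                  M         D
  I          0.3954     2.657
  C        -0.06054    0.1211
  E          0.3348     2.778
  solve Keq expr → x = 0.06054; check Q = 23.05

x = 0.06054 M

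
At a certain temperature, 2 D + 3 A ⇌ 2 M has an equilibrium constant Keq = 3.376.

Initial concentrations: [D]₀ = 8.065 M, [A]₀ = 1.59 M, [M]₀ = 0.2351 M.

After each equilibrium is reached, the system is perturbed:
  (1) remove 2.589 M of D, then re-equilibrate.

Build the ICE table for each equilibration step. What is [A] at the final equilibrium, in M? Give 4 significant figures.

[A]_eq = 0.2605 M

Q₀ = 2.1140e-04 vs Keq = 3.376 ⇒ Q<K, forward
Step 1:
                    D           A           M
  Initial       8.065        1.59      0.2351
  Change      -0.9275      -1.391      0.9275
  Equil         7.138      0.1988       1.163
  solve Keq expr → x = 0.4637; check Q = 3.376
Then remove 2.589 M of D.
Step 2:
                    D           A           M
  Initial       4.549      0.1988       1.163
  Change      0.04114     0.06172    -0.04114
  Equil          4.59      0.2605       1.121
  solve Keq expr → x = -0.02057; check Q = 3.376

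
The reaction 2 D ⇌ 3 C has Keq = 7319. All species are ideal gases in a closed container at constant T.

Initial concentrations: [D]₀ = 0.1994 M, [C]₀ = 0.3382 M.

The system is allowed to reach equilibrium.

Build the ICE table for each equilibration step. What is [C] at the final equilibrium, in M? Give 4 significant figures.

[C]_eq = 0.6286 M

Q₀ = 0.9729 vs Keq = 7319 ⇒ Q<K, forward
Step 1:
                   D          C
  init        0.1994     0.3382
  Δ          -0.1936     0.2904
  eq        0.005825     0.6286
  solve Keq expr → x = 0.09679; check Q = 7319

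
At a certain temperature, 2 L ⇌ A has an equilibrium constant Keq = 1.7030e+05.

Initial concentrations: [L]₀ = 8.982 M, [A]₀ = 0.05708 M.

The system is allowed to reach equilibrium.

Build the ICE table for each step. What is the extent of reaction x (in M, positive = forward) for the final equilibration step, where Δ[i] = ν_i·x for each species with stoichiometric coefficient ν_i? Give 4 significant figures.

Q₀ = 7.0752e-04 vs Keq = 1.7030e+05 ⇒ Q<K, forward
Step 1:
                  L         A
  I           8.982   0.05708
  C          -8.977     4.488
  E        0.005166     4.545
  solve Keq expr → x = 4.488; check Q = 1.7030e+05

x = 4.488 M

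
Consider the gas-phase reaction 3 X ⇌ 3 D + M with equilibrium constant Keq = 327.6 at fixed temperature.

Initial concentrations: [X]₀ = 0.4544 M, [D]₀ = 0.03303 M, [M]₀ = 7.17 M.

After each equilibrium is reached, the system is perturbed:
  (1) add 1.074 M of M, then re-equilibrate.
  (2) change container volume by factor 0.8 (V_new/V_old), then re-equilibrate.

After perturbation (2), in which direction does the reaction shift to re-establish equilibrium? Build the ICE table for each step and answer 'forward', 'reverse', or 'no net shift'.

Direction: reverse

Q₀ = 0.002754 vs Keq = 327.6 ⇒ Q<K, forward
Step 1:
                    X           D           M
  init         0.4544     0.03303        7.17
  Δ           -0.3474      0.3474      0.1158
  eq            0.107      0.3804       7.286
  solve Keq expr → x = 0.1158; check Q = 327.6
Then add 1.074 M of M.
Step 2:
                    X           D           M
  init          0.107      0.3804        8.36
  Δ          0.003872   -0.003872   -0.001291
  eq           0.1109      0.3766       8.359
  solve Keq expr → x = -0.001291; check Q = 327.6
Then change container volume by factor 0.8 (V_new/V_old).
Step 3:
                    X           D           M
  init         0.1386      0.4707       10.45
  Δ          0.008114   -0.008114   -0.002705
  eq           0.1467      0.4626       10.45
  solve Keq expr → x = -0.002705; check Q = 327.6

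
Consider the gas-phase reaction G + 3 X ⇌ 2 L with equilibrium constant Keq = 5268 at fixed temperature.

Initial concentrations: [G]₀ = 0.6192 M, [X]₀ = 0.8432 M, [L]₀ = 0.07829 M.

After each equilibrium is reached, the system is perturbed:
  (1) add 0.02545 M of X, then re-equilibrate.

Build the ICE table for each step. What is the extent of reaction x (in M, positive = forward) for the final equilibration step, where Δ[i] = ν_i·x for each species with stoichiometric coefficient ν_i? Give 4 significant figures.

Q₀ = 0.01651 vs Keq = 5268 ⇒ Q<K, forward
Step 1:
                   G          X          L
  init        0.6192     0.8432    0.07829
  Δ          -0.2618    -0.7855     0.5236
  eq          0.3574    0.05774     0.6019
  solve Keq expr → x = 0.2618; check Q = 5268
Then add 0.02545 M of X.
Step 2:
                   G          X          L
  init        0.3574    0.08319     0.6019
  Δ        -0.007996   -0.02399    0.01599
  eq          0.3494     0.0592     0.6179
  solve Keq expr → x = 0.007996; check Q = 5268

x = 0.007996 M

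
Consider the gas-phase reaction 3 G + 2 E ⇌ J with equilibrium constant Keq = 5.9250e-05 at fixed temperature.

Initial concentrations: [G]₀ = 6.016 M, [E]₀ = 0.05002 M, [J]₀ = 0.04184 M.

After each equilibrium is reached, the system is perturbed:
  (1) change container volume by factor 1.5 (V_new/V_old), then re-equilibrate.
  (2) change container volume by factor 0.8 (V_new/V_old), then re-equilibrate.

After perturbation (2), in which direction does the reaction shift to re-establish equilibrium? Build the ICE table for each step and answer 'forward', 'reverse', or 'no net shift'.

Q₀ = 0.0768 vs Keq = 5.9250e-05 ⇒ Q>K, reverse
Step 1:
                  G         E         J
  init        6.016   0.05002   0.04184
  Δ          0.1248   0.08319   -0.0416
  eq          6.141    0.1332 2.4348e-04
  solve Keq expr → x = -0.0416; check Q = 5.9250e-05
Then change container volume by factor 1.5 (V_new/V_old).
Step 2:
                  G         E         J
  init        4.094   0.08881 1.6232e-04
  Δ       3.9017e-04 2.6011e-04 -1.3006e-04
  eq          4.094   0.08907 3.2260e-05
  solve Keq expr → x = -1.3006e-04; check Q = 5.9250e-05
Then change container volume by factor 0.8 (V_new/V_old).
Step 3:
                  G         E         J
  init        5.118    0.1113 4.0325e-05
  Δ       -1.7373e-04 -1.1582e-04 5.7910e-05
  eq          5.118    0.1112 9.8235e-05
  solve Keq expr → x = 5.7910e-05; check Q = 5.9250e-05

Direction: forward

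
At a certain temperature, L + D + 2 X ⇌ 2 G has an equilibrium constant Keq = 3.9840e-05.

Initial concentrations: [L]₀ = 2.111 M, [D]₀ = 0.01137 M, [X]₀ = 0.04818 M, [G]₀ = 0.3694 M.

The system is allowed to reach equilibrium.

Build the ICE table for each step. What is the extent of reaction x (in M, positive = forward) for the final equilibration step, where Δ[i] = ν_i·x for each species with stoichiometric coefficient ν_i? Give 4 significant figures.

x = -0.1838 M

Q₀ = 2449 vs Keq = 3.9840e-05 ⇒ Q>K, reverse
Step 1:
                   L          D          X          G
  init         2.111    0.01137    0.04818     0.3694
  Δ           0.1838     0.1838     0.3676    -0.3676
  eq           2.295     0.1952     0.4158   0.001757
  solve Keq expr → x = -0.1838; check Q = 3.9840e-05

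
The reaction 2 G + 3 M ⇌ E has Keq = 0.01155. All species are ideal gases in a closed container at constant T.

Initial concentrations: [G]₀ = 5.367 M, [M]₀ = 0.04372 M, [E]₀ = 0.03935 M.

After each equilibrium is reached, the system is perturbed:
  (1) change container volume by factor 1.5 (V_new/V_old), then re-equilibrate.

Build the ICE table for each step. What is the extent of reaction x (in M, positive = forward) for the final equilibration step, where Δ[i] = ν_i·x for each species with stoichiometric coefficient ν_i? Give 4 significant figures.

Q₀ = 16.35 vs Keq = 0.01155 ⇒ Q>K, reverse
Step 1:
                  G         M         E
  Initial     5.367   0.04372   0.03935
  Change    0.07601     0.114  -0.03801
  Equil       5.443    0.1577  0.001343
  solve Keq expr → x = -0.03801; check Q = 0.01155
Then change container volume by factor 1.5 (V_new/V_old).
Step 2:
                  G         M         E
  Initial     3.629    0.1052 8.9537e-04
  Change   0.001415  0.002122 -7.0743e-04
  Equil        3.63    0.1073 1.8794e-04
  solve Keq expr → x = -7.0743e-04; check Q = 0.01155

x = -7.0743e-04 M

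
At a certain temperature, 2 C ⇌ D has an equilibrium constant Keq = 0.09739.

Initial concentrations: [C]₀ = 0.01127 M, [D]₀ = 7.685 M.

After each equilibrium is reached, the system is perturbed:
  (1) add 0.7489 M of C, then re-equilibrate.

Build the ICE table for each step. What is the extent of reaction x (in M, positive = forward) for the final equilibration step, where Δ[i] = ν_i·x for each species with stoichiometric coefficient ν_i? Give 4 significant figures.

x = 0.2717 M

Q₀ = 6.0506e+04 vs Keq = 0.09739 ⇒ Q>K, reverse
Step 1:
                    C           D
  init        0.01127       7.685
  Δ             6.671      -3.336
  eq            6.683       4.349
  solve Keq expr → x = -3.336; check Q = 0.09739
Then add 0.7489 M of C.
Step 2:
                    C           D
  init          7.432       4.349
  Δ           -0.5433      0.2717
  eq            6.888       4.621
  solve Keq expr → x = 0.2717; check Q = 0.09739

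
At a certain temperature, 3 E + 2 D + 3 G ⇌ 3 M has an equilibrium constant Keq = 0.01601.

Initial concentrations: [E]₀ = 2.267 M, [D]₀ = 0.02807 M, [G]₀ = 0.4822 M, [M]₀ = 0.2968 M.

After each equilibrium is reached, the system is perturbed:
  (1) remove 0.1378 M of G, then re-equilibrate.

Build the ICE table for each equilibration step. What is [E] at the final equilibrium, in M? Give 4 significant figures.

Q₀ = 25.4 vs Keq = 0.01601 ⇒ Q>K, reverse
Step 1:
                   E          D          G          M
  init         2.267    0.02807     0.4822     0.2968
  Δ           0.1816     0.1211     0.1816    -0.1816
  eq           2.449     0.1491     0.6638     0.1152
  solve Keq expr → x = -0.06053; check Q = 0.01601
Then remove 0.1378 M of G.
Step 2:
                   E          D          G          M
  init         2.449     0.1491      0.526     0.1152
  Δ          0.01604    0.01069    0.01604   -0.01604
  eq           2.465     0.1598      0.542    0.09916
  solve Keq expr → x = -0.005347; check Q = 0.01601

[E]_eq = 2.465 M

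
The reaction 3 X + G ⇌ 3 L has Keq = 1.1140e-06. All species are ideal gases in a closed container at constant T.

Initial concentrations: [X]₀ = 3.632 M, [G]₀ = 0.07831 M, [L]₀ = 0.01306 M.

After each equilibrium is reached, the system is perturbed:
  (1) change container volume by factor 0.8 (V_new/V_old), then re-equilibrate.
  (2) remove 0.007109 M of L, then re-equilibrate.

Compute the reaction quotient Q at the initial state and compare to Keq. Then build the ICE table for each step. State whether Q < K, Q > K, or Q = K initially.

Q₀ = 5.9371e-07 vs Keq = 1.1140e-06 ⇒ Q<K, forward
Step 1:
                    X           G           L
  I             3.632     0.07831     0.01306
  C         -0.002967 -9.8899e-04    0.002967
  E             3.629     0.07732     0.01603
  solve Keq expr → x = 9.8899e-04; check Q = 1.1140e-06
Then change container volume by factor 0.8 (V_new/V_old).
Step 2:
                    X           G           L
  I             4.536     0.09665     0.02003
  C         -0.001502 -5.0083e-04    0.001502
  E             4.535     0.09615     0.02154
  solve Keq expr → x = 5.0083e-04; check Q = 1.1140e-06
Then remove 0.007109 M of L.
Step 3:
                    X           G           L
  I             4.535     0.09615     0.01443
  C         -0.006903   -0.002301    0.006903
  E             4.528     0.09385     0.02133
  solve Keq expr → x = 0.002301; check Q = 1.1140e-06

Q₀ = 5.9371e-07; Q < K (proceeds forward)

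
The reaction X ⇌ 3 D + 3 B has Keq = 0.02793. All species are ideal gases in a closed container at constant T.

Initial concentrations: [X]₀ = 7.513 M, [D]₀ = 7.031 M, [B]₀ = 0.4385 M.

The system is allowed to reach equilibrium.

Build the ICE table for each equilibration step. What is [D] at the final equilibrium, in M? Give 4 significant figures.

Q₀ = 3.901 vs Keq = 0.02793 ⇒ Q>K, reverse
Step 1:
                   X          D          B
  init         7.513      7.031     0.4385
  Δ           0.1164    -0.3491    -0.3491
  eq           7.629      6.682    0.08939
  solve Keq expr → x = -0.1164; check Q = 0.02793

[D]_eq = 6.682 M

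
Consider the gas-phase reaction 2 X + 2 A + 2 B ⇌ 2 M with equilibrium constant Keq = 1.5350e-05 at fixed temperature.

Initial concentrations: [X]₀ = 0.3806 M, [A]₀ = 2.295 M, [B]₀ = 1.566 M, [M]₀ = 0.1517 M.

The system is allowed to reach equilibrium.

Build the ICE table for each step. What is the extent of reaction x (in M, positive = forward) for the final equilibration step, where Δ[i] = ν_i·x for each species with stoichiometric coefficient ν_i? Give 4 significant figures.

Q₀ = 0.0123 vs Keq = 1.5350e-05 ⇒ Q>K, reverse
Step 1:
                    X           A           B           M
  I            0.3806       2.295       1.566      0.1517
  C            0.1431      0.1431      0.1431     -0.1431
  E            0.5237       2.438       1.709    0.008551
  solve Keq expr → x = -0.07157; check Q = 1.5350e-05

x = -0.07157 M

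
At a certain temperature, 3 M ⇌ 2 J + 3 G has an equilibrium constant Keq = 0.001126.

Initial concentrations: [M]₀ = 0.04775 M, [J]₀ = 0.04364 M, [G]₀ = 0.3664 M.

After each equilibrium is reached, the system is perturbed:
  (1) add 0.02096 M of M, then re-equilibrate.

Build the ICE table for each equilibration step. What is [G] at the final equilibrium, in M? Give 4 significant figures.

Q₀ = 0.8604 vs Keq = 0.001126 ⇒ Q>K, reverse
Step 1:
                    M           J           G
  I           0.04775     0.04364      0.3664
  C           0.05578    -0.03718    -0.05578
  E            0.1035    0.006456      0.3106
  solve Keq expr → x = -0.01859; check Q = 0.001126
Then add 0.02096 M of M.
Step 2:
                    M           J           G
  I            0.1245    0.006456      0.3106
  C         -0.002545    0.001697    0.002545
  E            0.1219    0.008153      0.3132
  solve Keq expr → x = 8.4836e-04; check Q = 0.001126

[G]_eq = 0.3132 M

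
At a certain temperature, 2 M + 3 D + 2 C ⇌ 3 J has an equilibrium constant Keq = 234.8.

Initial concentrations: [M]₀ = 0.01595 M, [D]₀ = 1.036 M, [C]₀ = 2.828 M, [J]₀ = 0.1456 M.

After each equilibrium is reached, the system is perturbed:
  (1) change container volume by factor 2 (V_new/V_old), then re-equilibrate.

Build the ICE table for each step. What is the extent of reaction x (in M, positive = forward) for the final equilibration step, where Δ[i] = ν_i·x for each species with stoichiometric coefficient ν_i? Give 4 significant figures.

Q₀ = 1.364 vs Keq = 234.8 ⇒ Q<K, forward
Step 1:
                    M           D           C           J
  Initial     0.01595       1.036       2.828      0.1456
  Change      -0.0144     -0.0216     -0.0144      0.0216
  Equil      0.001552       1.014       2.814      0.1672
  solve Keq expr → x = 0.007199; check Q = 234.8
Then change container volume by factor 2 (V_new/V_old).
Step 2:
                    M           D           C           J
  Initial  7.7604e-04      0.5072       1.407      0.0836
  Change     0.002121    0.003181    0.002121   -0.003181
  Equil      0.002897      0.5104       1.409     0.08042
  solve Keq expr → x = -0.00106; check Q = 234.8

x = -0.00106 M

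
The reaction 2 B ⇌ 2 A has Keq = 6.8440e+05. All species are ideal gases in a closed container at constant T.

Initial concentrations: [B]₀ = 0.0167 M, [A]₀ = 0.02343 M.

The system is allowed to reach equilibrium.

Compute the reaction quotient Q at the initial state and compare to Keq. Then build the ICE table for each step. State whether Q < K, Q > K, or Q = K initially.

Q₀ = 1.968 vs Keq = 6.8440e+05 ⇒ Q<K, forward
Step 1:
                    B           A
  Initial      0.0167     0.02343
  Change     -0.01665     0.01665
  Equil    4.8450e-05     0.04008
  solve Keq expr → x = 0.008326; check Q = 6.8440e+05

Q₀ = 1.968; Q < K (proceeds forward)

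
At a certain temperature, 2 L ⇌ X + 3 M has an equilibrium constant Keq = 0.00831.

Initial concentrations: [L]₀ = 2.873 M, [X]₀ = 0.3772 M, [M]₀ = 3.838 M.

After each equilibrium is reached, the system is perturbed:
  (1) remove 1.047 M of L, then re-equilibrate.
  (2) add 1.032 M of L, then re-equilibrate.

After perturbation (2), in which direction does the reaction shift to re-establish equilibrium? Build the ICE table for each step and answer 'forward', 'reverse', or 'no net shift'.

Q₀ = 2.584 vs Keq = 0.00831 ⇒ Q>K, reverse
Step 1:
                    L           X           M
  I             2.873      0.3772       3.838
  C            0.7436     -0.3718      -1.115
  E             3.617    0.005386       2.723
  solve Keq expr → x = -0.3718; check Q = 0.00831
Then remove 1.047 M of L.
Step 2:
                    L           X           M
  I              2.57    0.005386       2.723
  C          0.005264   -0.002632   -0.007896
  E             2.575    0.002754       2.715
  solve Keq expr → x = -0.002632; check Q = 0.00831
Then add 1.032 M of L.
Step 3:
                    L           X           M
  I             3.607    0.002754       2.715
  C         -0.005177    0.002589    0.007766
  E             3.602    0.005343       2.722
  solve Keq expr → x = 0.002589; check Q = 0.00831

Direction: forward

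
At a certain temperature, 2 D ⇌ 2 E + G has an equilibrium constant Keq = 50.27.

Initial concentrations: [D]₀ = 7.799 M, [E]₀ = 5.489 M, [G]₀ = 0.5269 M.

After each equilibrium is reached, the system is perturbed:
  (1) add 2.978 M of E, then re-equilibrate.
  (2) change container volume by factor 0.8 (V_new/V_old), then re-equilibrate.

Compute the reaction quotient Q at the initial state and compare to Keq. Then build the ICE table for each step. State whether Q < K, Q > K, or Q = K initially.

Q₀ = 0.261 vs Keq = 50.27 ⇒ Q<K, forward
Step 1:
                  D         E         G
  Initial     7.799     5.489    0.5269
  Change     -5.154     5.154     2.577
  Equil       2.645     10.64     3.104
  solve Keq expr → x = 2.577; check Q = 50.27
Then add 2.978 M of E.
Step 2:
                  D         E         G
  Initial     2.645     13.62     3.104
  Change     0.4879   -0.4879   -0.2439
  Equil       3.133     13.13      2.86
  solve Keq expr → x = -0.2439; check Q = 50.27
Then change container volume by factor 0.8 (V_new/V_old).
Step 3:
                  D         E         G
  Initial     3.916     16.42     3.575
  Change     0.2943   -0.2943   -0.1472
  Equil        4.21     16.12     3.428
  solve Keq expr → x = -0.1472; check Q = 50.27

Q₀ = 0.261; Q < K (proceeds forward)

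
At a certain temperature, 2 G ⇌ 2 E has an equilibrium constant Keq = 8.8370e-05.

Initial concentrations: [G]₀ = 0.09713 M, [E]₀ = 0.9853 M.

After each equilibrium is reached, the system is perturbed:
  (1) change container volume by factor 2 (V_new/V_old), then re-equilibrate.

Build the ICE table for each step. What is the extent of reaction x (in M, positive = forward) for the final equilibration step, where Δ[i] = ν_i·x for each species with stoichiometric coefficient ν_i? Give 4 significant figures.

Q₀ = 102.9 vs Keq = 8.8370e-05 ⇒ Q>K, reverse
Step 1:
                   G          E
  I          0.09713     0.9853
  C           0.9752    -0.9752
  E            1.072    0.01008
  solve Keq expr → x = -0.4876; check Q = 8.8370e-05
Then change container volume by factor 2 (V_new/V_old).
Step 2:
                   G          E
  I           0.5362    0.00504
  C                0          0
  E           0.5362    0.00504
  solve Keq expr → x = 0; check Q = 8.8370e-05

x = 0 M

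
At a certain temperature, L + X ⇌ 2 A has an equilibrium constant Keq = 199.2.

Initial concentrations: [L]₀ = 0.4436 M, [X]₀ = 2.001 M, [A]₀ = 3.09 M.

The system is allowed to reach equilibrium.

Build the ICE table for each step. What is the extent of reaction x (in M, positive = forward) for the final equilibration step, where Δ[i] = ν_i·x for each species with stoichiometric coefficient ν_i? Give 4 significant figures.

x = 0.3964 M

Q₀ = 10.76 vs Keq = 199.2 ⇒ Q<K, forward
Step 1:
                   L          X          A
  Initial     0.4436      2.001       3.09
  Change     -0.3964    -0.3964     0.7929
  Equil      0.04717      1.605      3.883
  solve Keq expr → x = 0.3964; check Q = 199.2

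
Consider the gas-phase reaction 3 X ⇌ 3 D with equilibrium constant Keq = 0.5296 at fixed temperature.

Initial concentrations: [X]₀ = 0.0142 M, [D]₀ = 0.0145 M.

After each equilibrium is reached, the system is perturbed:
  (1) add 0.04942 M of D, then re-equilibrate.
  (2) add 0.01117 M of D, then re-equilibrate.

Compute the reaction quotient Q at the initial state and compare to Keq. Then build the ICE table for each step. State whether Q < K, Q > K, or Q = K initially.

Q₀ = 1.065 vs Keq = 0.5296 ⇒ Q>K, reverse
Step 1:
                  X         D
  Initial    0.0142    0.0145
  Change   0.001665 -0.001665
  Equil     0.01586   0.01284
  solve Keq expr → x = -5.5485e-04; check Q = 0.5296
Then add 0.04942 M of D.
Step 2:
                  X         D
  Initial   0.01586   0.06226
  Change    0.02732  -0.02732
  Equil     0.04318   0.03494
  solve Keq expr → x = -0.009106; check Q = 0.5296
Then add 0.01117 M of D.
Step 3:
                  X         D
  Initial   0.04318   0.04611
  Change   0.006174 -0.006174
  Equil     0.04936   0.03993
  solve Keq expr → x = -0.002058; check Q = 0.5296

Q₀ = 1.065; Q > K (proceeds reverse)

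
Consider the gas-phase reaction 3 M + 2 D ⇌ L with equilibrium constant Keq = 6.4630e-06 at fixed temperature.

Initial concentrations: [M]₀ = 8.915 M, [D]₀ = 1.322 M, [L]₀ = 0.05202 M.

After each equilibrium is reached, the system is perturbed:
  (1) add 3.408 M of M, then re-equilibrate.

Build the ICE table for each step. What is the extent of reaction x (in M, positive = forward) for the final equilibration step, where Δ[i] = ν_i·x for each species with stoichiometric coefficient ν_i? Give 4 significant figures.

x = 0.01402 M

Q₀ = 4.2009e-05 vs Keq = 6.4630e-06 ⇒ Q>K, reverse
Step 1:
                   M          D          L
  Initial      8.915      1.322    0.05202
  Change      0.1277    0.08512   -0.04256
  Equil        9.043      1.407   0.009462
  solve Keq expr → x = -0.04256; check Q = 6.4630e-06
Then add 3.408 M of M.
Step 2:
                   M          D          L
  Initial      12.45      1.407   0.009462
  Change    -0.04207   -0.02804    0.01402
  Equil        12.41      1.379    0.02348
  solve Keq expr → x = 0.01402; check Q = 6.4630e-06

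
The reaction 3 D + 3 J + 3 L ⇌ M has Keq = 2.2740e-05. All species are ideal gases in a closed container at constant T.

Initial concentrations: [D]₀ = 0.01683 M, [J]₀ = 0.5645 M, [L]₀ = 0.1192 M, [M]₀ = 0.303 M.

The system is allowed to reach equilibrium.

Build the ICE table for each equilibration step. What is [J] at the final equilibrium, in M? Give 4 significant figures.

Q₀ = 2.0863e+08 vs Keq = 2.2740e-05 ⇒ Q>K, reverse
Step 1:
                  D         J         L         M
  init      0.01683    0.5645    0.1192     0.303
  Δ          0.9088    0.9088    0.9088   -0.3029
  eq         0.9256     1.473     1.028 6.2661e-05
  solve Keq expr → x = -0.3029; check Q = 2.2740e-05

[J]_eq = 1.473 M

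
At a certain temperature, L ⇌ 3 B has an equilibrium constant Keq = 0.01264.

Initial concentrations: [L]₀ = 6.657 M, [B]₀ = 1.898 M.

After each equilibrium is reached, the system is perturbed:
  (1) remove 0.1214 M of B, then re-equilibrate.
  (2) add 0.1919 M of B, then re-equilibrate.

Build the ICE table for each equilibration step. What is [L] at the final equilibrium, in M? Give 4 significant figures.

Q₀ = 1.027 vs Keq = 0.01264 ⇒ Q>K, reverse
Step 1:
                    L           B
  I             6.657       1.898
  C            0.4831      -1.449
  E              7.14      0.4486
  solve Keq expr → x = -0.4831; check Q = 0.01264
Then remove 0.1214 M of B.
Step 2:
                    L           B
  I              7.14      0.3272
  C          -0.04019      0.1206
  E               7.1      0.4477
  solve Keq expr → x = 0.04019; check Q = 0.01264
Then add 0.1919 M of B.
Step 3:
                    L           B
  I               7.1      0.6396
  C           0.06352     -0.1906
  E             7.163       0.449
  solve Keq expr → x = -0.06352; check Q = 0.01264

[L]_eq = 7.163 M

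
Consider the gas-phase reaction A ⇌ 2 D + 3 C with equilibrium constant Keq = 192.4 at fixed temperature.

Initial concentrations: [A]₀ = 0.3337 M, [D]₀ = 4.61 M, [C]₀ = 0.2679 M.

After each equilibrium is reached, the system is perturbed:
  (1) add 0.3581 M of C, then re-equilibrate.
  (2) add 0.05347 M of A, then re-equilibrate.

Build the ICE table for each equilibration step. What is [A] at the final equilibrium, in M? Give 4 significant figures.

[A]_eq = 0.2058 M

Q₀ = 1.225 vs Keq = 192.4 ⇒ Q<K, forward
Step 1:
                  A         D         C
  I          0.3337      4.61    0.2679
  C         -0.2237    0.4473     0.671
  E            0.11     5.057    0.9389
  solve Keq expr → x = 0.2237; check Q = 192.4
Then add 0.3581 M of C.
Step 2:
                  A         D         C
  I            0.11     5.057     1.297
  C         0.06257   -0.1251   -0.1877
  E          0.1726     4.932     1.109
  solve Keq expr → x = -0.06257; check Q = 192.4
Then add 0.05347 M of A.
Step 3:
                  A         D         C
  I          0.2261     4.932     1.109
  C        -0.02023   0.04046   0.06069
  E          0.2058     4.973      1.17
  solve Keq expr → x = 0.02023; check Q = 192.4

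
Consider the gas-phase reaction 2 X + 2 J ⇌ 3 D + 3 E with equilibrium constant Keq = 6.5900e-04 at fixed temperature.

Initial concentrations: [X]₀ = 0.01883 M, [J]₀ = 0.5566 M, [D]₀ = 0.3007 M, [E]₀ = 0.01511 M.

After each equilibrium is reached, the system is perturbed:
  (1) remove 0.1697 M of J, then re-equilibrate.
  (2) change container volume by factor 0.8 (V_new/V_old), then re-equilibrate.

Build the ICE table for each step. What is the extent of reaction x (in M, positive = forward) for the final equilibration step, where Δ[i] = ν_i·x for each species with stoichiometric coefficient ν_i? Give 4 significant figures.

x = -5.4127e-04 M

Q₀ = 8.5390e-04 vs Keq = 6.5900e-04 ⇒ Q>K, reverse
Step 1:
                    X           J           D           E
  Initial     0.01883      0.5566      0.3007     0.01511
  Change   6.0223e-04  6.0223e-04 -9.0334e-04 -9.0334e-04
  Equil       0.01943      0.5572      0.2998     0.01421
  solve Keq expr → x = -3.0111e-04; check Q = 6.5900e-04
Then remove 0.1697 M of J.
Step 2:
                    X           J           D           E
  Initial     0.01943      0.3875      0.2998     0.01421
  Change     0.001561    0.001561   -0.002342   -0.002342
  Equil       0.02099      0.3891      0.2975     0.01187
  solve Keq expr → x = -7.8050e-04; check Q = 6.5900e-04
Then change container volume by factor 0.8 (V_new/V_old).
Step 3:
                    X           J           D           E
  Initial     0.02624      0.4863      0.3718     0.01483
  Change     0.001083    0.001083   -0.001624   -0.001624
  Equil       0.02732      0.4874      0.3702     0.01321
  solve Keq expr → x = -5.4127e-04; check Q = 6.5900e-04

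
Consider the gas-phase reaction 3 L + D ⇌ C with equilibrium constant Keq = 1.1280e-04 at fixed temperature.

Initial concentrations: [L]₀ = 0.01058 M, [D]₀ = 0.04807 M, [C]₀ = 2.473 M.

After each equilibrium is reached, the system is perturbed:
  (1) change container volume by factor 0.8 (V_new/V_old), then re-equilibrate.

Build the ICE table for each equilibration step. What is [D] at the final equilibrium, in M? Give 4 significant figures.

Q₀ = 4.3440e+07 vs Keq = 1.1280e-04 ⇒ Q>K, reverse
Step 1:
                    L           D           C
  I           0.01058     0.04807       2.473
  C             7.122       2.374      -2.374
  E             7.132       2.422     0.09912
  solve Keq expr → x = -2.374; check Q = 1.1280e-04
Then change container volume by factor 0.8 (V_new/V_old).
Step 2:
                    L           D           C
  I             8.915       3.027      0.1239
  C           -0.2705    -0.09016     0.09016
  E             8.645       2.937      0.2141
  solve Keq expr → x = 0.09016; check Q = 1.1280e-04

[D]_eq = 2.937 M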